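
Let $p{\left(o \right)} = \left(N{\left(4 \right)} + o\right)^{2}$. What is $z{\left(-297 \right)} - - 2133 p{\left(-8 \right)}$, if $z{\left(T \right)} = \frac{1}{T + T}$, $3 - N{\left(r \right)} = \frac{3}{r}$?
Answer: $\frac{335122021}{4752} \approx 70522.0$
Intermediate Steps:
$N{\left(r \right)} = 3 - \frac{3}{r}$
$p{\left(o \right)} = \left(\frac{9}{4} + o\right)^{2}$ ($p{\left(o \right)} = \left(\left(3 - \frac{3}{4}\right) + o\right)^{2} = \left(\frac{9}{4} + o\right)^{2}$)
$z{\left(T \right)} = \frac{1}{2 T}$
$z{\left(-297 \right)} - - 2133 p{\left(-8 \right)} = \frac{1}{2 \left(-297\right)} - - 2133 \frac{\left(9 + 4 \left(-8\right)\right)^{2}}{16} = \frac{1}{2} \left(- \frac{1}{297}\right) - - 2133 \frac{\left(9 - 32\right)^{2}}{16} = - \frac{1}{594} - - 2133 \frac{\left(-23\right)^{2}}{16} = - \frac{1}{594} - - 2133 \cdot \frac{1}{16} \cdot 529 = - \frac{1}{594} - \left(-2133\right) \frac{529}{16} = - \frac{1}{594} - - \frac{1128357}{16} = - \frac{1}{594} + \frac{1128357}{16} = \frac{335122021}{4752}$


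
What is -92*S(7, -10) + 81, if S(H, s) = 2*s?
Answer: 1921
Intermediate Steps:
-92*S(7, -10) + 81 = -184*(-10) + 81 = -92*(-20) + 81 = 1840 + 81 = 1921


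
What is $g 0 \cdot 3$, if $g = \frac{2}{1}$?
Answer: $0$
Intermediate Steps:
$g = 2$ ($g = 2 \cdot 1 = 2$)
$g 0 \cdot 3 = 2 \cdot 0 \cdot 3 = 0 \cdot 3 = 0$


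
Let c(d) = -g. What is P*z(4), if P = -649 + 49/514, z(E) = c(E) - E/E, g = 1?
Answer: 333537/257 ≈ 1297.8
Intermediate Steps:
c(d) = -1 (c(d) = -1*1 = -1)
z(E) = -2 (z(E) = -1 - E/E = -1 - 1*1 = -1 - 1 = -2)
P = -333537/514 (P = -649 + 49*(1/514) = -649 + 49/514 = -333537/514 ≈ -648.90)
P*z(4) = -333537/514*(-2) = 333537/257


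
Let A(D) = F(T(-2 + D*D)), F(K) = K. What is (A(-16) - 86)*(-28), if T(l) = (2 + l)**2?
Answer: -1832600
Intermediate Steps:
A(D) = D**4 (A(D) = (2 + (-2 + D*D))**2 = (2 + (-2 + D**2))**2 = (D**2)**2 = D**4)
(A(-16) - 86)*(-28) = ((-16)**4 - 86)*(-28) = (65536 - 86)*(-28) = 65450*(-28) = -1832600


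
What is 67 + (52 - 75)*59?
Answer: -1290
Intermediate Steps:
67 + (52 - 75)*59 = 67 - 23*59 = 67 - 1357 = -1290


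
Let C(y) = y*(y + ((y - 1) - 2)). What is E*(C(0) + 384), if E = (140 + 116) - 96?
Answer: 61440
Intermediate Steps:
C(y) = y*(-3 + 2*y) (C(y) = y*(y + ((-1 + y) - 2)) = y*(y + (-3 + y)) = y*(-3 + 2*y))
E = 160 (E = 256 - 96 = 160)
E*(C(0) + 384) = 160*(0*(-3 + 2*0) + 384) = 160*(0*(-3 + 0) + 384) = 160*(0*(-3) + 384) = 160*(0 + 384) = 160*384 = 61440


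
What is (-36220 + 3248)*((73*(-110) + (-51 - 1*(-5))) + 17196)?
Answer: -300704640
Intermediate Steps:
(-36220 + 3248)*((73*(-110) + (-51 - 1*(-5))) + 17196) = -32972*((-8030 + (-51 + 5)) + 17196) = -32972*((-8030 - 46) + 17196) = -32972*(-8076 + 17196) = -32972*9120 = -300704640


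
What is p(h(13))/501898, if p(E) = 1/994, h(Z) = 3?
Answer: 1/498886612 ≈ 2.0045e-9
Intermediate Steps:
p(E) = 1/994
p(h(13))/501898 = (1/994)/501898 = (1/994)*(1/501898) = 1/498886612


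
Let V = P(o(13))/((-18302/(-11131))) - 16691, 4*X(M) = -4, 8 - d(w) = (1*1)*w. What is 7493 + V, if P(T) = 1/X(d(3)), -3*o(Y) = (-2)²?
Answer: -168352927/18302 ≈ -9198.6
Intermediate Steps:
d(w) = 8 - w (d(w) = 8 - 1*1*w = 8 - w)
X(M) = -1 (X(M) = (¼)*(-4) = -1)
o(Y) = -4/3 (o(Y) = -⅓*(-2)² = -⅓*4 = -4/3)
P(T) = -1 (P(T) = 1/(-1) = -1)
V = -305489813/18302 (V = -1/((-18302/(-11131))) - 16691 = -1/((-18302*(-1/11131))) - 16691 = -1/18302/11131 - 16691 = -1*11131/18302 - 16691 = -11131/18302 - 16691 = -305489813/18302 ≈ -16692.)
7493 + V = 7493 - 305489813/18302 = -168352927/18302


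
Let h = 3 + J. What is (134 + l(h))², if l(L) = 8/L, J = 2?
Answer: 459684/25 ≈ 18387.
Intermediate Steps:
h = 5 (h = 3 + 2 = 5)
(134 + l(h))² = (134 + 8/5)² = (678/5)² = 459684/25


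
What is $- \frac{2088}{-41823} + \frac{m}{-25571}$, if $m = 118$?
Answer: $\frac{5384126}{118828437} \approx 0.04531$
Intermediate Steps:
$- \frac{2088}{-41823} + \frac{m}{-25571} = - \frac{2088}{-41823} + \frac{118}{-25571} = \left(-2088\right) \left(- \frac{1}{41823}\right) + 118 \left(- \frac{1}{25571}\right) = \frac{232}{4647} - \frac{118}{25571} = \frac{5384126}{118828437}$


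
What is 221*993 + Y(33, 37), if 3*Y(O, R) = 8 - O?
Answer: 658334/3 ≈ 2.1944e+5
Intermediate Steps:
Y(O, R) = 8/3 - O/3 (Y(O, R) = (8 - O)/3 = 8/3 - O/3)
221*993 + Y(33, 37) = 221*993 + (8/3 - ⅓*33) = 219453 + (8/3 - 11) = 219453 - 25/3 = 658334/3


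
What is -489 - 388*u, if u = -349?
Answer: 134923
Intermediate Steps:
-489 - 388*u = -489 - 388*(-349) = -489 + 135412 = 134923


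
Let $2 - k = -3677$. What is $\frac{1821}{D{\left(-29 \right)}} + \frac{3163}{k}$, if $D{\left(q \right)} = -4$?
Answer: $- \frac{6686807}{14716} \approx -454.39$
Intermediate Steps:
$k = 3679$ ($k = 2 - -3677 = 2 + 3677 = 3679$)
$\frac{1821}{D{\left(-29 \right)}} + \frac{3163}{k} = \frac{1821}{-4} + \frac{3163}{3679} = 1821 \left(- \frac{1}{4}\right) + 3163 \cdot \frac{1}{3679} = - \frac{1821}{4} + \frac{3163}{3679} = - \frac{6686807}{14716}$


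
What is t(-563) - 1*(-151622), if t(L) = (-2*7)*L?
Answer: 159504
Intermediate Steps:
t(L) = -14*L
t(-563) - 1*(-151622) = -14*(-563) - 1*(-151622) = 7882 + 151622 = 159504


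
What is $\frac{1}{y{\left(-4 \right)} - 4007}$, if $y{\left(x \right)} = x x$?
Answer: $- \frac{1}{3991} \approx -0.00025056$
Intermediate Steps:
$y{\left(x \right)} = x^{2}$
$\frac{1}{y{\left(-4 \right)} - 4007} = \frac{1}{\left(-4\right)^{2} - 4007} = \frac{1}{16 - 4007} = \frac{1}{-3991} = - \frac{1}{3991}$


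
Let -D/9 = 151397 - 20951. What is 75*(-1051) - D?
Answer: 1095189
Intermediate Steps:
D = -1174014 (D = -9*(151397 - 20951) = -9*130446 = -1174014)
75*(-1051) - D = 75*(-1051) - 1*(-1174014) = -78825 + 1174014 = 1095189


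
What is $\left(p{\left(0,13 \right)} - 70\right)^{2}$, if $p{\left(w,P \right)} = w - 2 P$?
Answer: $9216$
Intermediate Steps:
$\left(p{\left(0,13 \right)} - 70\right)^{2} = \left(\left(0 - 26\right) - 70\right)^{2} = \left(-26 - 70\right)^{2} = \left(-96\right)^{2} = 9216$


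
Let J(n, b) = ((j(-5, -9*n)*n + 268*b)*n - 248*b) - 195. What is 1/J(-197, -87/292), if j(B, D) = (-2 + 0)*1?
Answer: -73/4526642 ≈ -1.6127e-5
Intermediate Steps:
j(B, D) = -2 (j(B, D) = -2*1 = -2)
J(n, b) = -195 - 248*b + n*(-2*n + 268*b) (J(n, b) = ((-2*n + 268*b)*n - 248*b) - 195 = (n*(-2*n + 268*b) - 248*b) - 195 = (-248*b + n*(-2*n + 268*b)) - 195 = -195 - 248*b + n*(-2*n + 268*b))
1/J(-197, -87/292) = 1/(-195 - (-21576)/292 - 2*(-197)**2 + 268*(-87/292)*(-197)) = 1/(-195 - (-21576)/292 - 2*38809 + 268*(-87*1/292)*(-197)) = 1/(-195 - 248*(-87/292) - 77618 + 268*(-87/292)*(-197)) = 1/(-195 + 5394/73 - 77618 + 1148313/73) = 1/(-4526642/73) = -73/4526642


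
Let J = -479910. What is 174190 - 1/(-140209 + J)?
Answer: 108018528611/620119 ≈ 1.7419e+5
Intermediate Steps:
174190 - 1/(-140209 + J) = 174190 - 1/(-140209 - 479910) = 174190 - 1/(-620119) = 174190 - 1*(-1/620119) = 174190 + 1/620119 = 108018528611/620119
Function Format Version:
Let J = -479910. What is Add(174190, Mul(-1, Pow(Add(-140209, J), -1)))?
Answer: Rational(108018528611, 620119) ≈ 1.7419e+5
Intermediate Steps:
Add(174190, Mul(-1, Pow(Add(-140209, J), -1))) = Add(174190, Mul(-1, Pow(Add(-140209, -479910), -1))) = Add(174190, Mul(-1, Pow(-620119, -1))) = Add(174190, Mul(-1, Rational(-1, 620119))) = Add(174190, Rational(1, 620119)) = Rational(108018528611, 620119)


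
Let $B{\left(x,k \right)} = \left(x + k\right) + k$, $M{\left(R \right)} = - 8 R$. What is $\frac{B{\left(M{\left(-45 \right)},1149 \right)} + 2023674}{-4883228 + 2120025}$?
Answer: $- \frac{2026332}{2763203} \approx -0.73333$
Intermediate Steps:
$B{\left(x,k \right)} = x + 2 k$ ($B{\left(x,k \right)} = \left(k + x\right) + k = x + 2 k$)
$\frac{B{\left(M{\left(-45 \right)},1149 \right)} + 2023674}{-4883228 + 2120025} = \frac{\left(\left(-8\right) \left(-45\right) + 2 \cdot 1149\right) + 2023674}{-4883228 + 2120025} = \frac{\left(360 + 2298\right) + 2023674}{-2763203} = \left(2658 + 2023674\right) \left(- \frac{1}{2763203}\right) = 2026332 \left(- \frac{1}{2763203}\right) = - \frac{2026332}{2763203}$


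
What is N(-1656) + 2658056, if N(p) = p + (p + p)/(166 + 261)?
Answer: 1134279488/427 ≈ 2.6564e+6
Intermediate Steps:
N(p) = 429*p/427 (N(p) = p + (2*p)/427 = p + (2*p)*(1/427) = p + 2*p/427 = 429*p/427)
N(-1656) + 2658056 = (429/427)*(-1656) + 2658056 = -710424/427 + 2658056 = 1134279488/427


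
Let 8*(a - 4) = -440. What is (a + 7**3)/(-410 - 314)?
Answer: -73/181 ≈ -0.40332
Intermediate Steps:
a = -51 (a = 4 + (1/8)*(-440) = 4 - 55 = -51)
(a + 7**3)/(-410 - 314) = (-51 + 7**3)/(-410 - 314) = (-51 + 343)/(-724) = 292*(-1/724) = -73/181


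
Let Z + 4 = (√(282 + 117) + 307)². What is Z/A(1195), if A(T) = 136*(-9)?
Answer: -2629/34 - 307*√399/612 ≈ -87.344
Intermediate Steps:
A(T) = -1224
Z = -4 + (307 + √399)² (Z = -4 + (√(282 + 117) + 307)² = -4 + (√399 + 307)² = -4 + (307 + √399)² ≈ 1.0691e+5)
Z/A(1195) = (94644 + 614*√399)/(-1224) = (94644 + 614*√399)*(-1/1224) = -2629/34 - 307*√399/612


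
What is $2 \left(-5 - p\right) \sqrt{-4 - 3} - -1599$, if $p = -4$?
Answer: $1599 - 2 i \sqrt{7} \approx 1599.0 - 5.2915 i$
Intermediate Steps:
$2 \left(-5 - p\right) \sqrt{-4 - 3} - -1599 = 2 \left(-5 - -4\right) \sqrt{-4 - 3} - -1599 = 2 \left(-5 + 4\right) \sqrt{-7} + 1599 = 2 \left(-1\right) i \sqrt{7} + 1599 = - 2 i \sqrt{7} + 1599 = 1599 - 2 i \sqrt{7}$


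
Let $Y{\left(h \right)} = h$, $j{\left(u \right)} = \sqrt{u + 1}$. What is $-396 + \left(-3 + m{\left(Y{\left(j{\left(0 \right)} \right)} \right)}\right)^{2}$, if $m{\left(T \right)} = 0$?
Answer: $-387$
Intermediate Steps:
$j{\left(u \right)} = \sqrt{1 + u}$
$-396 + \left(-3 + m{\left(Y{\left(j{\left(0 \right)} \right)} \right)}\right)^{2} = -396 + \left(-3 + 0\right)^{2} = -396 + \left(-3\right)^{2} = -396 + 9 = -387$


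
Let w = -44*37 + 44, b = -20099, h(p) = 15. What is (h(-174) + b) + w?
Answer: -21668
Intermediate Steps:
w = -1584 (w = -1628 + 44 = -1584)
(h(-174) + b) + w = (15 - 20099) - 1584 = -20084 - 1584 = -21668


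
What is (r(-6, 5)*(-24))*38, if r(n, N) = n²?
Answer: -32832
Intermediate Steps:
(r(-6, 5)*(-24))*38 = ((-6)²*(-24))*38 = (36*(-24))*38 = -864*38 = -32832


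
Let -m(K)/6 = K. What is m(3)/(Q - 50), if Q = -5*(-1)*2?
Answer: 9/20 ≈ 0.45000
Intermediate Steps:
m(K) = -6*K
Q = 10 (Q = 5*2 = 10)
m(3)/(Q - 50) = (-6*3)/(10 - 50) = -18/(-40) = -18*(-1/40) = 9/20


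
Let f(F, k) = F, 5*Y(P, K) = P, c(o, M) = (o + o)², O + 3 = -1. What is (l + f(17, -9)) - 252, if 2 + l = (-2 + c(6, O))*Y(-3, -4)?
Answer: -1611/5 ≈ -322.20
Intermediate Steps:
O = -4 (O = -3 - 1 = -4)
c(o, M) = 4*o² (c(o, M) = (2*o)² = 4*o²)
Y(P, K) = P/5
l = -436/5 (l = -2 + (-2 + 4*6²)*((⅕)*(-3)) = -2 + (-2 + 4*36)*(-⅗) = -2 + (-2 + 144)*(-⅗) = -2 + 142*(-⅗) = -2 - 426/5 = -436/5 ≈ -87.200)
(l + f(17, -9)) - 252 = (-436/5 + 17) - 252 = -351/5 - 252 = -1611/5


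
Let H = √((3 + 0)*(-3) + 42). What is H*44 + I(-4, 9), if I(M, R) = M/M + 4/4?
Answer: 2 + 44*√33 ≈ 254.76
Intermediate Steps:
I(M, R) = 2 (I(M, R) = 1 + 4*(¼) = 1 + 1 = 2)
H = √33 (H = √(3*(-3) + 42) = √(-9 + 42) = √33 ≈ 5.7446)
H*44 + I(-4, 9) = √33*44 + 2 = 44*√33 + 2 = 2 + 44*√33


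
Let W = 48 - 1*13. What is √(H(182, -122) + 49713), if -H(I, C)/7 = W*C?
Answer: √79603 ≈ 282.14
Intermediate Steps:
W = 35 (W = 48 - 13 = 35)
H(I, C) = -245*C
√(H(182, -122) + 49713) = √(-245*(-122) + 49713) = √(29890 + 49713) = √79603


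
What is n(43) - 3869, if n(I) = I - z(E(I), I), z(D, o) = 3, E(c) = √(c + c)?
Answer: -3829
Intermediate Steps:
E(c) = √2*√c (E(c) = √(2*c) = √2*√c)
n(I) = -3 + I (n(I) = I - 1*3 = I - 3 = -3 + I)
n(43) - 3869 = (-3 + 43) - 3869 = 40 - 3869 = -3829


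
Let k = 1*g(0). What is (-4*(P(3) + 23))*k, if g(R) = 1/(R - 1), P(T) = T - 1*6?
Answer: 80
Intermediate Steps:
P(T) = -6 + T (P(T) = T - 6 = -6 + T)
g(R) = 1/(-1 + R)
k = -1 (k = 1/(-1 + 0) = 1/(-1) = 1*(-1) = -1)
(-4*(P(3) + 23))*k = -4*((-6 + 3) + 23)*(-1) = -4*(-3 + 23)*(-1) = -4*20*(-1) = -80*(-1) = 80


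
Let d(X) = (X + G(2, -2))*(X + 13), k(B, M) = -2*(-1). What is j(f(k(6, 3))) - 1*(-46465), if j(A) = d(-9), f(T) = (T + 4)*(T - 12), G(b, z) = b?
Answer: 46437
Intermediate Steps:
k(B, M) = 2
f(T) = (-12 + T)*(4 + T) (f(T) = (4 + T)*(-12 + T) = (-12 + T)*(4 + T))
d(X) = (2 + X)*(13 + X) (d(X) = (X + 2)*(X + 13) = (2 + X)*(13 + X))
j(A) = -28 (j(A) = 26 + (-9)² + 15*(-9) = 26 + 81 - 135 = -28)
j(f(k(6, 3))) - 1*(-46465) = -28 - 1*(-46465) = -28 + 46465 = 46437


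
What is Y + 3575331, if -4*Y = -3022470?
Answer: 8661897/2 ≈ 4.3310e+6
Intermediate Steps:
Y = 1511235/2 (Y = -1/4*(-3022470) = 1511235/2 ≈ 7.5562e+5)
Y + 3575331 = 1511235/2 + 3575331 = 8661897/2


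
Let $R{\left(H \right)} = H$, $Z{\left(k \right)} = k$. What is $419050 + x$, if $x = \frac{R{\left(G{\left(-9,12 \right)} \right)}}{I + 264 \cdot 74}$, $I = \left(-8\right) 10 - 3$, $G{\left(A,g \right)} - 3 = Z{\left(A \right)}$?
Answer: $\frac{8151779644}{19453} \approx 4.1905 \cdot 10^{5}$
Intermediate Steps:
$G{\left(A,g \right)} = 3 + A$
$I = -83$ ($I = -80 - 3 = -83$)
$x = - \frac{6}{19453}$ ($x = \frac{3 - 9}{-83 + 264 \cdot 74} = - \frac{6}{-83 + 19536} = - \frac{6}{19453} \approx -0.00030844$)
$419050 + x = 419050 - \frac{6}{19453} = \frac{8151779644}{19453}$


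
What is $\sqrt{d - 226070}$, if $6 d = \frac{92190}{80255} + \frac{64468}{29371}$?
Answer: $\frac{i \sqrt{9228475194507856086249}}{202043109} \approx 475.47 i$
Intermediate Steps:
$d = \frac{112594169}{202043109}$ ($d = \frac{\frac{92190}{80255} + \frac{64468}{29371}}{6} = \frac{92190 \cdot \frac{1}{80255} + 64468 \cdot \frac{1}{29371}}{6} = \frac{\frac{2634}{2293} + \frac{64468}{29371}}{6} = \frac{1}{6} \cdot \frac{225188338}{67347703} = \frac{112594169}{202043109} \approx 0.55728$)
$\sqrt{d - 226070} = \sqrt{\frac{112594169}{202043109} - 226070} = \sqrt{- \frac{45675773057461}{202043109}} = \frac{i \sqrt{9228475194507856086249}}{202043109}$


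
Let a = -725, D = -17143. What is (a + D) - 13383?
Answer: -31251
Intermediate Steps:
(a + D) - 13383 = (-725 - 17143) - 13383 = -17868 - 13383 = -31251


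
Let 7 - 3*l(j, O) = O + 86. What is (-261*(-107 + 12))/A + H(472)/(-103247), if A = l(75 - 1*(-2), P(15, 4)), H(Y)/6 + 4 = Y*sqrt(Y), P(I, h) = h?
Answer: -7680026103/8569501 - 5664*sqrt(118)/103247 ≈ -896.80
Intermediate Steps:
l(j, O) = -79/3 - O/3 (l(j, O) = 7/3 - (O + 86)/3 = 7/3 - (86 + O)/3 = 7/3 + (-86/3 - O/3) = -79/3 - O/3)
H(Y) = -24 + 6*Y**(3/2) (H(Y) = -24 + 6*(Y*sqrt(Y)) = -24 + 6*Y**(3/2))
A = -83/3 (A = -79/3 - 1/3*4 = -79/3 - 4/3 = -83/3 ≈ -27.667)
(-261*(-107 + 12))/A + H(472)/(-103247) = (-261*(-107 + 12))/(-83/3) + (-24 + 6*472**(3/2))/(-103247) = -261*(-95)*(-3/83) + (-24 + 6*(944*sqrt(118)))*(-1/103247) = 24795*(-3/83) + (-24 + 5664*sqrt(118))*(-1/103247) = -74385/83 + (24/103247 - 5664*sqrt(118)/103247) = -7680026103/8569501 - 5664*sqrt(118)/103247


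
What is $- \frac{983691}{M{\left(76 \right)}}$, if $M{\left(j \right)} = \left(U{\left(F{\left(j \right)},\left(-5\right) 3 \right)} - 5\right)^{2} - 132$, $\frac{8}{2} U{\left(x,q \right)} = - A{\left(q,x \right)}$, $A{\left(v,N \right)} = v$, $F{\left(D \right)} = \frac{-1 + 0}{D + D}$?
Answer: $\frac{15739056}{2087} \approx 7541.5$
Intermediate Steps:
$F{\left(D \right)} = - \frac{1}{2 D}$
$U{\left(x,q \right)} = - \frac{q}{4}$ ($U{\left(x,q \right)} = \frac{\left(-1\right) q}{4} = - \frac{q}{4}$)
$M{\left(j \right)} = - \frac{2087}{16}$ ($M{\left(j \right)} = \left(- \frac{\left(-5\right) 3}{4} - 5\right)^{2} - 132 = \left(\left(- \frac{1}{4}\right) \left(-15\right) - 5\right)^{2} - 132 = \left(\frac{15}{4} - 5\right)^{2} - 132 = \left(- \frac{5}{4}\right)^{2} - 132 = \frac{25}{16} - 132 = - \frac{2087}{16}$)
$- \frac{983691}{M{\left(76 \right)}} = - \frac{983691}{- \frac{2087}{16}} = \left(-983691\right) \left(- \frac{16}{2087}\right) = \frac{15739056}{2087}$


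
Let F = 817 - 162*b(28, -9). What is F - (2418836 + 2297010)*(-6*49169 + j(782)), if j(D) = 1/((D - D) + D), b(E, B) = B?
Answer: 543975069942606/391 ≈ 1.3912e+12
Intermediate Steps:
j(D) = 1/D (j(D) = 1/(0 + D) = 1/D)
F = 2275 (F = 817 - 162*(-9) = 817 + 1458 = 2275)
F - (2418836 + 2297010)*(-6*49169 + j(782)) = 2275 - (2418836 + 2297010)*(-6*49169 + 1/782) = 2275 - 4715846*(-295014 + 1/782) = 2275 - 4715846*(-230700947)/782 = 2275 - 1*(-543975069053081/391) = 2275 + 543975069053081/391 = 543975069942606/391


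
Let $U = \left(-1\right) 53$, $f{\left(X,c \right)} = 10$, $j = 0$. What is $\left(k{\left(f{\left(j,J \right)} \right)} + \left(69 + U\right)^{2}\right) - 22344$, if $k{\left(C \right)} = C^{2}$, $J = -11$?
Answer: $-21988$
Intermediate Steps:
$U = -53$
$\left(k{\left(f{\left(j,J \right)} \right)} + \left(69 + U\right)^{2}\right) - 22344 = \left(10^{2} + \left(69 - 53\right)^{2}\right) - 22344 = \left(100 + 16^{2}\right) - 22344 = \left(100 + 256\right) - 22344 = 356 - 22344 = -21988$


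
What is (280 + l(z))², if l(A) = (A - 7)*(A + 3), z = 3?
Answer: 65536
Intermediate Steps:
l(A) = (-7 + A)*(3 + A)
(280 + l(z))² = (280 + (-21 + 3² - 4*3))² = (280 + (-21 + 9 - 12))² = (280 - 24)² = 256² = 65536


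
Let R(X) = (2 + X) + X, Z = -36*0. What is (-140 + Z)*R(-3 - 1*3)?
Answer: 1400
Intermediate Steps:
Z = 0
R(X) = 2 + 2*X
(-140 + Z)*R(-3 - 1*3) = (-140 + 0)*(2 + 2*(-3 - 1*3)) = -140*(2 + 2*(-3 - 3)) = -140*(2 + 2*(-6)) = -140*(2 - 12) = -140*(-10) = 1400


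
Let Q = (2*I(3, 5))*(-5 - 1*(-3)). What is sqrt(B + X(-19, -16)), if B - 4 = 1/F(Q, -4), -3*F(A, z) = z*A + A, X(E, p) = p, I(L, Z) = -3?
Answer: I*sqrt(429)/6 ≈ 3.4521*I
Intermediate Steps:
Q = 12 (Q = (2*(-3))*(-5 - 1*(-3)) = -6*(-5 + 3) = -6*(-2) = 12)
F(A, z) = -A/3 - A*z/3 (F(A, z) = -(z*A + A)/3 = -(A*z + A)/3 = -(A + A*z)/3 = -A/3 - A*z/3)
B = 49/12 (B = 4 + 1/(-1/3*12*(1 - 4)) = 4 + 1/(-1/3*12*(-3)) = 4 + 1/12 = 49/12 ≈ 4.0833)
sqrt(B + X(-19, -16)) = sqrt(49/12 - 16) = sqrt(-143/12) = I*sqrt(429)/6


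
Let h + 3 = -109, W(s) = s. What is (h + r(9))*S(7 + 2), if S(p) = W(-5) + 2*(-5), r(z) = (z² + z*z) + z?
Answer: -885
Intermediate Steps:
r(z) = z + 2*z² (r(z) = (z² + z²) + z = 2*z² + z = z + 2*z²)
h = -112 (h = -3 - 109 = -112)
S(p) = -15 (S(p) = -5 + 2*(-5) = -5 - 10 = -15)
(h + r(9))*S(7 + 2) = (-112 + 9*(1 + 2*9))*(-15) = (-112 + 9*(1 + 18))*(-15) = (-112 + 9*19)*(-15) = (-112 + 171)*(-15) = 59*(-15) = -885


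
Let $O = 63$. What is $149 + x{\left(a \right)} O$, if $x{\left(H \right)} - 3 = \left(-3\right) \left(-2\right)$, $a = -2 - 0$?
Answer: $716$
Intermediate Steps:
$a = -2$ ($a = -2 + 0 = -2$)
$x{\left(H \right)} = 9$ ($x{\left(H \right)} = 3 - -6 = 3 + 6 = 9$)
$149 + x{\left(a \right)} O = 149 + 9 \cdot 63 = 149 + 567 = 716$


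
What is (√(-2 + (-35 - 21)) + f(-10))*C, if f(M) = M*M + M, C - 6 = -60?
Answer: -4860 - 54*I*√58 ≈ -4860.0 - 411.25*I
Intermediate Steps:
C = -54 (C = 6 - 60 = -54)
f(M) = M + M² (f(M) = M² + M = M + M²)
(√(-2 + (-35 - 21)) + f(-10))*C = (√(-2 + (-35 - 21)) - 10*(1 - 10))*(-54) = (√(-2 - 56) - 10*(-9))*(-54) = (√(-58) + 90)*(-54) = (I*√58 + 90)*(-54) = (90 + I*√58)*(-54) = -4860 - 54*I*√58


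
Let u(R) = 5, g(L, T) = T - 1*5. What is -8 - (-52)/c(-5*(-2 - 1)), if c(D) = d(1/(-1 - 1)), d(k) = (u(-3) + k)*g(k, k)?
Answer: -1000/99 ≈ -10.101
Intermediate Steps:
g(L, T) = -5 + T (g(L, T) = T - 5 = -5 + T)
d(k) = (-5 + k)*(5 + k) (d(k) = (5 + k)*(-5 + k) = (-5 + k)*(5 + k))
c(D) = -99/4 (c(D) = -25 + (1/(-1 - 1))**2 = -25 + (1/(-2))**2 = -25 + (-1/2)**2 = -25 + 1/4 = -99/4)
-8 - (-52)/c(-5*(-2 - 1)) = -8 - (-52)/(-99/4) = -8 - (-52)*(-4)/99 = -8 - 13*16/99 = -8 - 208/99 = -1000/99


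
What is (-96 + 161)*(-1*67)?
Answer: -4355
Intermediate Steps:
(-96 + 161)*(-1*67) = 65*(-67) = -4355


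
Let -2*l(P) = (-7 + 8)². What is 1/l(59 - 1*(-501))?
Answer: -2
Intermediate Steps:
l(P) = -½ (l(P) = -(-7 + 8)²/2 = -½*1² = -½*1 = -½)
1/l(59 - 1*(-501)) = 1/(-½) = -2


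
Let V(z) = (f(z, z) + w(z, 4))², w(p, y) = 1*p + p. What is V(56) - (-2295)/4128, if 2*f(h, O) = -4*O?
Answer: 765/1376 ≈ 0.55596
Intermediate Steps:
f(h, O) = -2*O (f(h, O) = (-4*O)/2 = -2*O)
w(p, y) = 2*p (w(p, y) = p + p = 2*p)
V(z) = 0 (V(z) = (-2*z + 2*z)² = 0² = 0)
V(56) - (-2295)/4128 = 0 - (-2295)/4128 = 0 - 1*(-765/1376) = 0 + 765/1376 = 765/1376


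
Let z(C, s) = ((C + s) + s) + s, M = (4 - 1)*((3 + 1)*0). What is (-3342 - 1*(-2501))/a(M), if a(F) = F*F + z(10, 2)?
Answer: -841/16 ≈ -52.563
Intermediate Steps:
M = 0 (M = 3*(4*0) = 3*0 = 0)
z(C, s) = C + 3*s (z(C, s) = (C + 2*s) + s = C + 3*s)
a(F) = 16 + F² (a(F) = F*F + (10 + 3*2) = F² + (10 + 6) = F² + 16 = 16 + F²)
(-3342 - 1*(-2501))/a(M) = (-3342 - 1*(-2501))/(16 + 0²) = (-3342 + 2501)/(16 + 0) = -841/16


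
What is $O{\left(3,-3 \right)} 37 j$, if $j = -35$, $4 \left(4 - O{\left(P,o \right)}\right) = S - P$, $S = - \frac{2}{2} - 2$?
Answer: $- \frac{14245}{2} \approx -7122.5$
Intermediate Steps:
$S = -3$ ($S = \left(-2\right) \frac{1}{2} - 2 = -1 - 2 = -3$)
$O{\left(P,o \right)} = \frac{19}{4} + \frac{P}{4}$ ($O{\left(P,o \right)} = 4 - \frac{-3 - P}{4} = 4 + \left(\frac{3}{4} + \frac{P}{4}\right) = \frac{19}{4} + \frac{P}{4}$)
$O{\left(3,-3 \right)} 37 j = \left(\frac{19}{4} + \frac{1}{4} \cdot 3\right) 37 \left(-35\right) = \left(\frac{19}{4} + \frac{3}{4}\right) 37 \left(-35\right) = \frac{11}{2} \cdot 37 \left(-35\right) = \frac{407}{2} \left(-35\right) = - \frac{14245}{2}$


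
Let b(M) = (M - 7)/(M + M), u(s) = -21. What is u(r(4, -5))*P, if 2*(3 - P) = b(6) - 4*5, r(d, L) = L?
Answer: -2191/8 ≈ -273.88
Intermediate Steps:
b(M) = (-7 + M)/(2*M) (b(M) = (-7 + M)/((2*M)) = (-7 + M)*(1/(2*M)) = (-7 + M)/(2*M))
P = 313/24 (P = 3 - ((1/2)*(-7 + 6)/6 - 4*5)/2 = 3 - ((1/2)*(1/6)*(-1) - 20)/2 = 3 - (-1/12 - 20)/2 = 3 - 1/2*(-241/12) = 3 + 241/24 = 313/24 ≈ 13.042)
u(r(4, -5))*P = -21*313/24 = -2191/8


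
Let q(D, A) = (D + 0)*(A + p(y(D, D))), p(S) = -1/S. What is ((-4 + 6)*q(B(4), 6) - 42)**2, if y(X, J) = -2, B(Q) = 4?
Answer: 100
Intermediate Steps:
q(D, A) = D*(1/2 + A) (q(D, A) = (D + 0)*(A - 1/(-2)) = D*(A - 1*(-1/2)) = D*(A + 1/2) = D*(1/2 + A))
((-4 + 6)*q(B(4), 6) - 42)**2 = ((-4 + 6)*(4*(1/2 + 6)) - 42)**2 = (2*(4*(13/2)) - 42)**2 = (2*26 - 42)**2 = (52 - 42)**2 = 10**2 = 100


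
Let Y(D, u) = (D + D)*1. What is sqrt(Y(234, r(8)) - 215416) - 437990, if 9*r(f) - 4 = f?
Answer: -437990 + 2*I*sqrt(53737) ≈ -4.3799e+5 + 463.63*I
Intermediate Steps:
r(f) = 4/9 + f/9
Y(D, u) = 2*D (Y(D, u) = (2*D)*1 = 2*D)
sqrt(Y(234, r(8)) - 215416) - 437990 = sqrt(2*234 - 215416) - 437990 = sqrt(468 - 215416) - 437990 = sqrt(-214948) - 437990 = 2*I*sqrt(53737) - 437990 = -437990 + 2*I*sqrt(53737)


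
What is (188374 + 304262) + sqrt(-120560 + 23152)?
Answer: 492636 + 8*I*sqrt(1522) ≈ 4.9264e+5 + 312.1*I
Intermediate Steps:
(188374 + 304262) + sqrt(-120560 + 23152) = 492636 + sqrt(-97408) = 492636 + 8*I*sqrt(1522)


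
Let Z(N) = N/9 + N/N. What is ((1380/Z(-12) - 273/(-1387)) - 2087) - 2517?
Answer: -12127655/1387 ≈ -8743.8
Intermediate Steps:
Z(N) = 1 + N/9 (Z(N) = N*(1/9) + 1 = N/9 + 1 = 1 + N/9)
((1380/Z(-12) - 273/(-1387)) - 2087) - 2517 = ((1380/(1 + (1/9)*(-12)) - 273/(-1387)) - 2087) - 2517 = ((1380/(1 - 4/3) - 273*(-1/1387)) - 2087) - 2517 = ((1380/(-1/3) + 273/1387) - 2087) - 2517 = ((1380*(-3) + 273/1387) - 2087) - 2517 = ((-4140 + 273/1387) - 2087) - 2517 = (-5741907/1387 - 2087) - 2517 = -8636576/1387 - 2517 = -12127655/1387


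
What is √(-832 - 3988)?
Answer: 2*I*√1205 ≈ 69.426*I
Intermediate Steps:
√(-832 - 3988) = √(-4820) = 2*I*√1205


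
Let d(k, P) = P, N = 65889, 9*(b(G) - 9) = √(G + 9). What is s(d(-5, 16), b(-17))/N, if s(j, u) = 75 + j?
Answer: 91/65889 ≈ 0.0013811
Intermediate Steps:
b(G) = 9 + √(9 + G)/9 (b(G) = 9 + √(G + 9)/9 = 9 + √(9 + G)/9)
s(d(-5, 16), b(-17))/N = (75 + 16)/65889 = 91*(1/65889) = 91/65889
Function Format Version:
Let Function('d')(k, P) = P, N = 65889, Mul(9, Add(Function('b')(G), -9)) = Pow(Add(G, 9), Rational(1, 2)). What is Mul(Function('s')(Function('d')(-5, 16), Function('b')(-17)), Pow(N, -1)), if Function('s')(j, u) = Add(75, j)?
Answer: Rational(91, 65889) ≈ 0.0013811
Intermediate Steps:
Function('b')(G) = Add(9, Mul(Rational(1, 9), Pow(Add(9, G), Rational(1, 2)))) (Function('b')(G) = Add(9, Mul(Rational(1, 9), Pow(Add(G, 9), Rational(1, 2)))) = Add(9, Mul(Rational(1, 9), Pow(Add(9, G), Rational(1, 2)))))
Mul(Function('s')(Function('d')(-5, 16), Function('b')(-17)), Pow(N, -1)) = Mul(Add(75, 16), Pow(65889, -1)) = Mul(91, Rational(1, 65889)) = Rational(91, 65889)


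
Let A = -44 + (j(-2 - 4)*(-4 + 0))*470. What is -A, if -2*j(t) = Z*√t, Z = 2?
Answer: 44 - 1880*I*√6 ≈ 44.0 - 4605.0*I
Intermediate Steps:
j(t) = -√t
A = -44 + 1880*I*√6 (A = -44 + ((-√(-2 - 4))*(-4 + 0))*470 = -44 + (-√(-6)*(-4))*470 = -44 + (-I*√6*(-4))*470 = -44 + (4*I*√6)*470 = -44 + 1880*I*√6 ≈ -44.0 + 4605.0*I)
-A = -(-44 + 1880*I*√6) = 44 - 1880*I*√6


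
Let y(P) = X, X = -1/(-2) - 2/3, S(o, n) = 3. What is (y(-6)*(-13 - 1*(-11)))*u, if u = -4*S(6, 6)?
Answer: -4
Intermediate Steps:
X = -⅙ (X = -1*(-½) - 2*⅓ = ½ - ⅔ = -⅙ ≈ -0.16667)
y(P) = -⅙
u = -12 (u = -4*3 = -12)
(y(-6)*(-13 - 1*(-11)))*u = -(-13 - 1*(-11))/6*(-12) = -(-13 + 11)/6*(-12) = -⅙*(-2)*(-12) = (⅓)*(-12) = -4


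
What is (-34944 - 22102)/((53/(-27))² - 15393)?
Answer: 20793267/5609344 ≈ 3.7069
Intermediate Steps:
(-34944 - 22102)/((53/(-27))² - 15393) = -57046/((53*(-1/27))² - 15393) = -57046/((-53/27)² - 15393) = -57046/(2809/729 - 15393) = -57046/(-11218688/729) = -57046*(-729/11218688) = 20793267/5609344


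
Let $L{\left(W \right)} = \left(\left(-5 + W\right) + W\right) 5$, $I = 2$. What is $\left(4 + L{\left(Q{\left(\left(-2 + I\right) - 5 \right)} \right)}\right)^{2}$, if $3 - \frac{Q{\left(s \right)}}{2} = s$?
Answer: $19321$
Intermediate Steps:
$Q{\left(s \right)} = 6 - 2 s$
$L{\left(W \right)} = -25 + 10 W$ ($L{\left(W \right)} = \left(-5 + 2 W\right) 5 = -25 + 10 W$)
$\left(4 + L{\left(Q{\left(\left(-2 + I\right) - 5 \right)} \right)}\right)^{2} = \left(4 - \left(25 - 10 \left(6 - 2 \left(\left(-2 + 2\right) - 5\right)\right)\right)\right)^{2} = \left(4 - \left(25 - 10 \left(6 - 2 \left(0 - 5\right)\right)\right)\right)^{2} = \left(4 - \left(25 - 10 \left(6 - -10\right)\right)\right)^{2} = \left(4 - \left(25 - 10 \left(6 + 10\right)\right)\right)^{2} = \left(4 + \left(-25 + 10 \cdot 16\right)\right)^{2} = \left(4 + \left(-25 + 160\right)\right)^{2} = \left(4 + 135\right)^{2} = 139^{2} = 19321$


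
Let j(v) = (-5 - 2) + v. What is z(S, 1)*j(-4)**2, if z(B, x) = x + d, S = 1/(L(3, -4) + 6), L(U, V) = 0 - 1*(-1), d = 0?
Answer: 121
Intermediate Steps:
j(v) = -7 + v
L(U, V) = 1 (L(U, V) = 0 + 1 = 1)
S = 1/7 (S = 1/(1 + 6) = 1/7 ≈ 0.14286)
z(B, x) = x (z(B, x) = x + 0 = x)
z(S, 1)*j(-4)**2 = 1*(-7 - 4)**2 = 1*(-11)**2 = 1*121 = 121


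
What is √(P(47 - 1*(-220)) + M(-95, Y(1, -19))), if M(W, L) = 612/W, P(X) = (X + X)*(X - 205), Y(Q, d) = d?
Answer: 2*√74685390/95 ≈ 181.94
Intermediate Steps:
P(X) = 2*X*(-205 + X) (P(X) = (2*X)*(-205 + X) = 2*X*(-205 + X))
√(P(47 - 1*(-220)) + M(-95, Y(1, -19))) = √(2*(47 - 1*(-220))*(-205 + (47 - 1*(-220))) + 612/(-95)) = √(2*(47 + 220)*(-205 + (47 + 220)) + 612*(-1/95)) = √(2*267*(-205 + 267) - 612/95) = √(2*267*62 - 612/95) = √(33108 - 612/95) = √(3144648/95) = 2*√74685390/95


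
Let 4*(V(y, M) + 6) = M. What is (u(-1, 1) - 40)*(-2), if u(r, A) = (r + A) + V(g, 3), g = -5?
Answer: 181/2 ≈ 90.500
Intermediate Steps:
V(y, M) = -6 + M/4
u(r, A) = -21/4 + A + r (u(r, A) = (r + A) + (-6 + (1/4)*3) = (A + r) + (-6 + 3/4) = (A + r) - 21/4 = -21/4 + A + r)
(u(-1, 1) - 40)*(-2) = ((-21/4 + 1 - 1) - 40)*(-2) = (-21/4 - 40)*(-2) = -181/4*(-2) = 181/2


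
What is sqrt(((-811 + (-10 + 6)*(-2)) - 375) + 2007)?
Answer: sqrt(829) ≈ 28.792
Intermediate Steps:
sqrt(((-811 + (-10 + 6)*(-2)) - 375) + 2007) = sqrt(((-811 - 4*(-2)) - 375) + 2007) = sqrt(((-811 + 8) - 375) + 2007) = sqrt((-803 - 375) + 2007) = sqrt(-1178 + 2007) = sqrt(829)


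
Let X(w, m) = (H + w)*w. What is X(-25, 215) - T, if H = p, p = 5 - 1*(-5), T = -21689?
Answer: 22064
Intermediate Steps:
p = 10 (p = 5 + 5 = 10)
H = 10
X(w, m) = w*(10 + w) (X(w, m) = (10 + w)*w = w*(10 + w))
X(-25, 215) - T = -25*(10 - 25) - 1*(-21689) = -25*(-15) + 21689 = 375 + 21689 = 22064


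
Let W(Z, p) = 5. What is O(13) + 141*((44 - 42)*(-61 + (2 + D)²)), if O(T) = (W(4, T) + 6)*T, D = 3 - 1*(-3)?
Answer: 989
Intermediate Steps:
D = 6 (D = 3 + 3 = 6)
O(T) = 11*T (O(T) = (5 + 6)*T = 11*T)
O(13) + 141*((44 - 42)*(-61 + (2 + D)²)) = 11*13 + 141*((44 - 42)*(-61 + (2 + 6)²)) = 143 + 141*(2*(-61 + 8²)) = 143 + 141*(2*(-61 + 64)) = 143 + 141*(2*3) = 143 + 141*6 = 143 + 846 = 989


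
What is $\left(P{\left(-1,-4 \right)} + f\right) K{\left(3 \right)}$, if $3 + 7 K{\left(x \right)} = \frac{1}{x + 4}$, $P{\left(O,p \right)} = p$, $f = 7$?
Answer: $- \frac{60}{49} \approx -1.2245$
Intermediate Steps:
$K{\left(x \right)} = - \frac{3}{7} + \frac{1}{7 \left(4 + x\right)}$ ($K{\left(x \right)} = - \frac{3}{7} + \frac{1}{7 \left(x + 4\right)} = - \frac{3}{7} + \frac{1}{7 \left(4 + x\right)}$)
$\left(P{\left(-1,-4 \right)} + f\right) K{\left(3 \right)} = \left(-4 + 7\right) \frac{-11 - 9}{7 \left(4 + 3\right)} = 3 \frac{-11 - 9}{7 \cdot 7} = 3 \cdot \frac{1}{7} \cdot \frac{1}{7} \left(-20\right) = 3 \left(- \frac{20}{49}\right) = - \frac{60}{49}$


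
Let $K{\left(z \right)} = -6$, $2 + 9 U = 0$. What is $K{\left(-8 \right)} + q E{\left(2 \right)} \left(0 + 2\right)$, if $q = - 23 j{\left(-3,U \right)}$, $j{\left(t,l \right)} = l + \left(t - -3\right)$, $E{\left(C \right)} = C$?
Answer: $\frac{130}{9} \approx 14.444$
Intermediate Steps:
$U = - \frac{2}{9}$ ($U = - \frac{2}{9} + \frac{1}{9} \cdot 0 = - \frac{2}{9} + 0 = - \frac{2}{9} \approx -0.22222$)
$j{\left(t,l \right)} = 3 + l + t$ ($j{\left(t,l \right)} = l + \left(t + 3\right) = l + \left(3 + t\right) = 3 + l + t$)
$q = \frac{46}{9}$ ($q = - 23 \left(3 - \frac{2}{9} - 3\right) = \left(-23\right) \left(- \frac{2}{9}\right) = \frac{46}{9} \approx 5.1111$)
$K{\left(-8 \right)} + q E{\left(2 \right)} \left(0 + 2\right) = -6 + \frac{46 \cdot 2 \left(0 + 2\right)}{9} = -6 + \frac{46 \cdot 2 \cdot 2}{9} = -6 + \frac{46}{9} \cdot 4 = -6 + \frac{184}{9} = \frac{130}{9}$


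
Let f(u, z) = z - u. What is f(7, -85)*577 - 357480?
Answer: -410564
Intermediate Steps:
f(7, -85)*577 - 357480 = (-85 - 1*7)*577 - 357480 = (-85 - 7)*577 - 357480 = -92*577 - 357480 = -53084 - 357480 = -410564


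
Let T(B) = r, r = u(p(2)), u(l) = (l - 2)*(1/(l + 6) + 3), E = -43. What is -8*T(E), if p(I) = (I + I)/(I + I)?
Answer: 176/7 ≈ 25.143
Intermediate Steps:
p(I) = 1 (p(I) = (2*I)/((2*I)) = (2*I)*(1/(2*I)) = 1)
u(l) = (-2 + l)*(3 + 1/(6 + l)) (u(l) = (-2 + l)*(1/(6 + l) + 3) = (-2 + l)*(3 + 1/(6 + l)))
r = -22/7 (r = (-38 + 3*1² + 13*1)/(6 + 1) = (-38 + 3*1 + 13)/7 = (-38 + 3 + 13)/7 = (⅐)*(-22) = -22/7 ≈ -3.1429)
T(B) = -22/7
-8*T(E) = -8*(-22/7) = 176/7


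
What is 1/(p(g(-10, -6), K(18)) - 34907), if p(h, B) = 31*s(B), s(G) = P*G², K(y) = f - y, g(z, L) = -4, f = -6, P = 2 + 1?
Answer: 1/18661 ≈ 5.3588e-5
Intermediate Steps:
P = 3
K(y) = -6 - y
s(G) = 3*G²
p(h, B) = 93*B² (p(h, B) = 31*(3*B²) = 93*B²)
1/(p(g(-10, -6), K(18)) - 34907) = 1/(93*(-6 - 1*18)² - 34907) = 1/(93*(-6 - 18)² - 34907) = 1/(93*(-24)² - 34907) = 1/(93*576 - 34907) = 1/(53568 - 34907) = 1/18661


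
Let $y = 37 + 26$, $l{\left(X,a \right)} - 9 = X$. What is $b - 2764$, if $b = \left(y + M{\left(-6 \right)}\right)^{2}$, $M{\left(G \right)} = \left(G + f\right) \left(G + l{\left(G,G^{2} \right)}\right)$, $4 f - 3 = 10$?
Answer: $\frac{37001}{16} \approx 2312.6$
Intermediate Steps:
$l{\left(X,a \right)} = 9 + X$
$f = \frac{13}{4}$ ($f = \frac{3}{4} + \frac{1}{4} \cdot 10 = \frac{3}{4} + \frac{5}{2} = \frac{13}{4} \approx 3.25$)
$M{\left(G \right)} = \left(9 + 2 G\right) \left(\frac{13}{4} + G\right)$ ($M{\left(G \right)} = \left(G + \frac{13}{4}\right) \left(G + \left(9 + G\right)\right) = \left(\frac{13}{4} + G\right) \left(9 + 2 G\right) = \left(9 + 2 G\right) \left(\frac{13}{4} + G\right)$)
$y = 63$
$b = \frac{81225}{16}$ ($b = \left(63 + \left(\frac{117}{4} + 2 \left(-6\right)^{2} + \frac{31}{2} \left(-6\right)\right)\right)^{2} = \left(63 + \left(\frac{117}{4} + 2 \cdot 36 - 93\right)\right)^{2} = \left(63 + \left(\frac{117}{4} + 72 - 93\right)\right)^{2} = \left(63 + \frac{33}{4}\right)^{2} = \left(\frac{285}{4}\right)^{2} = \frac{81225}{16} \approx 5076.6$)
$b - 2764 = \frac{81225}{16} - 2764 = \frac{37001}{16}$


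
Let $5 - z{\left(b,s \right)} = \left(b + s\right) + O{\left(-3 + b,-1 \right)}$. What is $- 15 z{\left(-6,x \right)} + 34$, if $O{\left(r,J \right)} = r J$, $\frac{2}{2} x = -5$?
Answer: $-71$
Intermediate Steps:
$x = -5$
$O{\left(r,J \right)} = J r$
$z{\left(b,s \right)} = 2 - s$ ($z{\left(b,s \right)} = 5 - \left(\left(b + s\right) - \left(-3 + b\right)\right) = 5 - \left(3 + s\right) = 2 - s$)
$- 15 z{\left(-6,x \right)} + 34 = - 15 \left(2 - -5\right) + 34 = - 15 \left(2 + 5\right) + 34 = \left(-15\right) 7 + 34 = -105 + 34 = -71$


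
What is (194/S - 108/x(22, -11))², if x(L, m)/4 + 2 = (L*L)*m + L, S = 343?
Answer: 119770674241/367750067776 ≈ 0.32569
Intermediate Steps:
x(L, m) = -8 + 4*L + 4*m*L² (x(L, m) = -8 + 4*((L*L)*m + L) = -8 + 4*(L²*m + L) = -8 + 4*(m*L² + L) = -8 + 4*(L + m*L²) = -8 + (4*L + 4*m*L²) = -8 + 4*L + 4*m*L²)
(194/S - 108/x(22, -11))² = (194/343 - 108/(-8 + 4*22 + 4*(-11)*22²))² = (194*(1/343) - 108/(-8 + 88 + 4*(-11)*484))² = (194/343 - 108/(-8 + 88 - 21296))² = (194/343 - 108/(-21216))² = (194/343 - 108*(-1/21216))² = (194/343 + 9/1768)² = (346079/606424)² = 119770674241/367750067776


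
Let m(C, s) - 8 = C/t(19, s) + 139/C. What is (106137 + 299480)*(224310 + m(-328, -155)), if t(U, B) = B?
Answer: 4625823852314103/50840 ≈ 9.0988e+10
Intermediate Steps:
m(C, s) = 8 + 139/C + C/s (m(C, s) = 8 + (C/s + 139/C) = 8 + (139/C + C/s) = 8 + 139/C + C/s)
(106137 + 299480)*(224310 + m(-328, -155)) = (106137 + 299480)*(224310 + (8 + 139/(-328) - 328/(-155))) = 405617*(224310 + (8 + 139*(-1/328) - 328*(-1/155))) = 405617*(224310 + (8 - 139/328 + 328/155)) = 405617*(224310 + 492759/50840) = 405617*(11404413159/50840) = 4625823852314103/50840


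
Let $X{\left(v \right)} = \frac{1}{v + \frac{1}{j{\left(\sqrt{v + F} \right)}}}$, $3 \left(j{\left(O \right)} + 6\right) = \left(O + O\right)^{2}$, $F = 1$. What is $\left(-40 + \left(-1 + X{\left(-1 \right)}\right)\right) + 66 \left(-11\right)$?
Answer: $- \frac{5375}{7} \approx -767.86$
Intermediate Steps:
$j{\left(O \right)} = -6 + \frac{4 O^{2}}{3}$ ($j{\left(O \right)} = -6 + \frac{\left(O + O\right)^{2}}{3} = -6 + \frac{\left(2 O\right)^{2}}{3} = -6 + \frac{4 O^{2}}{3}$)
$X{\left(v \right)} = \frac{1}{v + \frac{1}{- \frac{14}{3} + \frac{4 v}{3}}}$ ($X{\left(v \right)} = \frac{1}{v + \frac{1}{-6 + \frac{4 \left(\sqrt{v + 1}\right)^{2}}{3}}} = \frac{1}{v + \frac{1}{-6 + \frac{4 \left(\sqrt{1 + v}\right)^{2}}{3}}} = \frac{1}{v + \frac{1}{-6 + \frac{4 \left(1 + v\right)}{3}}} = \frac{1}{v + \frac{1}{-6 + \left(\frac{4}{3} + \frac{4 v}{3}\right)}} = \frac{1}{v + \frac{1}{- \frac{14}{3} + \frac{4 v}{3}}}$)
$\left(-40 + \left(-1 + X{\left(-1 \right)}\right)\right) + 66 \left(-11\right) = \left(-40 - \left(1 - \frac{2 \left(-7 + 2 \left(-1\right)\right)}{3 + 2 \left(-1\right) \left(-7 + 2 \left(-1\right)\right)}\right)\right) + 66 \left(-11\right) = \left(-40 - \left(1 - \frac{2 \left(-7 - 2\right)}{3 + 2 \left(-1\right) \left(-7 - 2\right)}\right)\right) - 726 = \left(-40 - \left(1 - 2 \frac{1}{3 + 2 \left(-1\right) \left(-9\right)} \left(-9\right)\right)\right) - 726 = \left(-40 - \left(1 - 2 \frac{1}{3 + 18} \left(-9\right)\right)\right) - 726 = \left(-40 - \left(1 - 2 \cdot \frac{1}{21} \left(-9\right)\right)\right) - 726 = \left(-40 - \left(1 - - \frac{6}{7}\right)\right) - 726 = \left(-40 - \frac{13}{7}\right) - 726 = - \frac{293}{7} - 726 = - \frac{5375}{7}$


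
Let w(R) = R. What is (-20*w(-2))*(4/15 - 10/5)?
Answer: -208/3 ≈ -69.333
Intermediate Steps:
(-20*w(-2))*(4/15 - 10/5) = (-20*(-2))*(4/15 - 10/5) = 40*(4*(1/15) - 10*⅕) = 40*(4/15 - 2) = 40*(-26/15) = -208/3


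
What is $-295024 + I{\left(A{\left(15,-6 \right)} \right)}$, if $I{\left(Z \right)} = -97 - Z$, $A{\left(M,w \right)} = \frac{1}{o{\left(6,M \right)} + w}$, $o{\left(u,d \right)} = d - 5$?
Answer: $- \frac{1180485}{4} \approx -2.9512 \cdot 10^{5}$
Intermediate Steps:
$o{\left(u,d \right)} = -5 + d$
$A{\left(M,w \right)} = \frac{1}{-5 + M + w}$ ($A{\left(M,w \right)} = \frac{1}{\left(-5 + M\right) + w} = \frac{1}{-5 + M + w}$)
$-295024 + I{\left(A{\left(15,-6 \right)} \right)} = -295024 - \left(97 + \frac{1}{-5 + 15 - 6}\right) = -295024 - \frac{389}{4} = - \frac{1180485}{4}$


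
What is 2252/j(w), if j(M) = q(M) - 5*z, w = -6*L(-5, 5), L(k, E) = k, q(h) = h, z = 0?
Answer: 1126/15 ≈ 75.067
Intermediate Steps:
w = 30 (w = -6*(-5) = 30)
j(M) = M (j(M) = M - 5*0 = M + 0 = M)
2252/j(w) = 2252/30 = 2252*(1/30) = 1126/15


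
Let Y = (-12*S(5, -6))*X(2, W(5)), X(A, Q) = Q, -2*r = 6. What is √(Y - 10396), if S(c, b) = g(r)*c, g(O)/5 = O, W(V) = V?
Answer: 2*I*√1474 ≈ 76.785*I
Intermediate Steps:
r = -3 (r = -½*6 = -3)
g(O) = 5*O
S(c, b) = -15*c (S(c, b) = (5*(-3))*c = -15*c)
Y = 4500 (Y = -(-180)*5*5 = -12*(-75)*5 = 900*5 = 4500)
√(Y - 10396) = √(4500 - 10396) = √(-5896) = 2*I*√1474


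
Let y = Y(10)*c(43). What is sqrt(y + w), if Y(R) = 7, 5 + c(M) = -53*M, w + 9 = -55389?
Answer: I*sqrt(71386) ≈ 267.18*I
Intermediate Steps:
w = -55398 (w = -9 - 55389 = -55398)
c(M) = -5 - 53*M
y = -15988 (y = 7*(-5 - 53*43) = 7*(-5 - 2279) = 7*(-2284) = -15988)
sqrt(y + w) = sqrt(-15988 - 55398) = sqrt(-71386) = I*sqrt(71386)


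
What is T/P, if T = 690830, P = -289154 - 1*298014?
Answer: -345415/293584 ≈ -1.1765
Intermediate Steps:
P = -587168 (P = -289154 - 298014 = -587168)
T/P = 690830/(-587168) = 690830*(-1/587168) = -345415/293584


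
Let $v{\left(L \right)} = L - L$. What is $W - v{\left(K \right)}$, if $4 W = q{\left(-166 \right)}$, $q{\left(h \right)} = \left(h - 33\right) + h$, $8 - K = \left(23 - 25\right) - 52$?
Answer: $- \frac{365}{4} \approx -91.25$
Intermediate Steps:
$K = 62$ ($K = 8 - \left(\left(23 - 25\right) - 52\right) = 8 - \left(-2 - 52\right) = 8 - -54 = 8 + 54 = 62$)
$v{\left(L \right)} = 0$
$q{\left(h \right)} = -33 + 2 h$ ($q{\left(h \right)} = \left(-33 + h\right) + h = -33 + 2 h$)
$W = - \frac{365}{4}$ ($W = \frac{-33 + 2 \left(-166\right)}{4} = \frac{-33 - 332}{4} = \frac{1}{4} \left(-365\right) = - \frac{365}{4} \approx -91.25$)
$W - v{\left(K \right)} = - \frac{365}{4} - 0 = - \frac{365}{4} + 0 = - \frac{365}{4}$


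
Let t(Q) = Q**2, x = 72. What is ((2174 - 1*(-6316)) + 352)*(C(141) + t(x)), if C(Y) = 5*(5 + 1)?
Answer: 46102188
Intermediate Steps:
C(Y) = 30 (C(Y) = 5*6 = 30)
((2174 - 1*(-6316)) + 352)*(C(141) + t(x)) = ((2174 - 1*(-6316)) + 352)*(30 + 72**2) = ((2174 + 6316) + 352)*(30 + 5184) = (8490 + 352)*5214 = 8842*5214 = 46102188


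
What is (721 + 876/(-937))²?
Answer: 455221439401/877969 ≈ 5.1849e+5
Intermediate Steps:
(721 + 876/(-937))² = (721 + 876*(-1/937))² = (721 - 876/937)² = (674701/937)² = 455221439401/877969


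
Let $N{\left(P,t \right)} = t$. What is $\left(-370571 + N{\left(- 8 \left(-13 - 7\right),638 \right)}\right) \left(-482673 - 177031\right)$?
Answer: $244046279832$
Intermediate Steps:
$\left(-370571 + N{\left(- 8 \left(-13 - 7\right),638 \right)}\right) \left(-482673 - 177031\right) = \left(-370571 + 638\right) \left(-482673 - 177031\right) = \left(-369933\right) \left(-659704\right) = 244046279832$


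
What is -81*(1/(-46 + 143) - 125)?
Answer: 982044/97 ≈ 10124.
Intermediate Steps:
-81*(1/(-46 + 143) - 125) = -81*(1/97 - 125) = -81*(-12124/97) = 982044/97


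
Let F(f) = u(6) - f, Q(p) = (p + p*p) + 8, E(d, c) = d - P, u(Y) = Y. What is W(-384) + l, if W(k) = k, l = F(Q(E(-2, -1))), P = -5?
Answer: -398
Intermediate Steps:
E(d, c) = 5 + d (E(d, c) = d - 1*(-5) = d + 5 = 5 + d)
Q(p) = 8 + p + p**2 (Q(p) = (p + p**2) + 8 = 8 + p + p**2)
F(f) = 6 - f
l = -14 (l = 6 - (8 + (5 - 2) + (5 - 2)**2) = 6 - (8 + 3 + 3**2) = 6 - (8 + 3 + 9) = 6 - 1*20 = 6 - 20 = -14)
W(-384) + l = -384 - 14 = -398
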